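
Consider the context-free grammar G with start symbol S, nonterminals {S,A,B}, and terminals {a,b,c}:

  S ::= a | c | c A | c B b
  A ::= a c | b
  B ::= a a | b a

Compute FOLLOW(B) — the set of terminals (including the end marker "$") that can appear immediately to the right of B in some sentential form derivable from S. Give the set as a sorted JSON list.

FIRST sets, iterate to fixpoint:
pass 1:
  A via A→a c: +{a}
  A via A→b: +{b}
  B via B→a a: +{a}
  B via B→b a: +{b}
  S via S→a: +{a}
  S via S→c: +{c}
  FIRST[S]={a,c}  FIRST[A]={a,b}  FIRST[B]={a,b}
pass 2: — fixpoint
  FIRST[S]={a,c}  FIRST[A]={a,b}  FIRST[B]={a,b}

FOLLOW sets:
initialize: $ ∈ FOLLOW(S)
round 1:
  S→c A: FOLLOW(A) ⊇ FOLLOW(S) ⊇ {$}; new: +{$}
  S→c B b: FOLLOW(B) ⊇ FIRST(b) = {b}; new: +{b}
  FOLLOW[S]={$}  FOLLOW[A]={$}  FOLLOW[B]={b}
round 2: (no change)
  FOLLOW[S]={$}  FOLLOW[A]={$}  FOLLOW[B]={b}

FOLLOW(B) = ["b"]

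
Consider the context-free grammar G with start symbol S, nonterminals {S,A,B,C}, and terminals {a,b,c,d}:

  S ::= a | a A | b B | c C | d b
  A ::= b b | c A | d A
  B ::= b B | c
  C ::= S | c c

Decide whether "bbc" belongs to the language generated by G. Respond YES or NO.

CNF form of G:
  S -> T0 B | T1 C | T2 T0 | T3 A | a
  A -> T0 T0 | T1 A | T2 A
  B -> T0 B | c
  C -> T0 B | T1 C | T1 T1 | T2 T0 | T3 A | a
  T0 -> b
  T1 -> c
  T2 -> d
  T3 -> a

Fill CYK table bottom-up:
  cell(0,0) b: {T0}  orig:{}
  cell(1,1) b: {T0}  orig:{}
  cell(2,2) c: {B,T1}  orig:{B}
  cell(0,1) bb: {A}
  cell(1,2) bc: {B,C,S}
  cell(0,2) bbc: {B,C,S}

S ∈ T[0,2] ⇒ YES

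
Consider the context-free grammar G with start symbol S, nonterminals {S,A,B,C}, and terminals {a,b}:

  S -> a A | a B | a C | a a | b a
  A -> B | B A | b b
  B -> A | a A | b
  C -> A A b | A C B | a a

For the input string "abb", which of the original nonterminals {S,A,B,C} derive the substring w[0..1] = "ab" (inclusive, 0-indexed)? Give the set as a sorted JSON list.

Convert to CNF:
  S -> T0 A | T0 B | T0 C | T0 T0 | T1 T0
  A -> B A | T0 A | T1 T1 | b
  B -> B A | T0 A | T1 T1 | b
  C -> A X2 | A X3 | T0 T0
  T0 -> a
  T1 -> b
  X2 -> A T1
  X3 -> C B

Fill CYK table bottom-up, restricted to cells inside w[0..1]:
  cell(0,0) a: {T0}  orig:{}
  cell(1,1) b: {A,B,T1}  orig:{A,B}
  cell(0,1) ab: {A,B,S}

Original NTs in T[0,1] deriving "ab": ["A", "B", "S"]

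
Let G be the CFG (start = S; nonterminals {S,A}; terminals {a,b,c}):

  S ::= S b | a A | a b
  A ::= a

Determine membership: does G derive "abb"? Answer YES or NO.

Convert to CNF:
  S -> S T0 | T1 A | T1 T0
  A -> a
  T0 -> b
  T1 -> a

CYK fill:
  cell(0,0) a: {A,T1}  orig:{A}
  cell(1,1) b: {T0}  orig:{}
  cell(2,2) b: {T0}  orig:{}
  cell(0,1) ab: {S}
  cell(1,2) bb: ∅
  cell(0,2) abb: {S}

S ∈ T[0,2] ⇒ YES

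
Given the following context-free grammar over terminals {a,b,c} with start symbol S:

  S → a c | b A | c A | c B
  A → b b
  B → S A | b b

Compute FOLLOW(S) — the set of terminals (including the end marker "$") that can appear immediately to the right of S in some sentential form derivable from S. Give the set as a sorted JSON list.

Compute FIRST by fixpoint:
round 1:
  A via A→b b: +{b}
  B via B→b b: +{b}
  S via S→a c: +{a}
  S via S→b A: +{b}
  S via S→c A: +{c}
  S: {a,b,c}  A: {b}  B: {b}
round 2:
  B via B→S A: +{a,c}
  S: {a,b,c}  A: {b}  B: {a,b,c}
round 3: — fixpoint
  S: {a,b,c}  A: {b}  B: {a,b,c}

FOLLOW iteration:
initialize: $ ∈ FOLLOW(S)
[1]
  B→S A: FOLLOW(S) ⊇ FIRST(A) = {b}; new: +{b}
  S→b A: FOLLOW(A) ⊇ FOLLOW(S) ⊇ {$,b}; new: +{$,b}
  S→c B: FOLLOW(B) ⊇ FOLLOW(S) ⊇ {$,b}; new: +{$,b}
  S: {$,b}  A: {$,b}  B: {$,b}
[2] (no change)
  S: {$,b}  A: {$,b}  B: {$,b}

FOLLOW(S) = ["$", "b"]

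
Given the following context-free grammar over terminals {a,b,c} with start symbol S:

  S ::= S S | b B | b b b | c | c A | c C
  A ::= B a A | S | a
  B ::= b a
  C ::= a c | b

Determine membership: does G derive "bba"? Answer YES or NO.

CNF form of G:
  S -> S S | T1 B | T1 X5 | T2 A | T2 C | c
  A -> B X3 | S S | T1 B | T1 X4 | T2 A | T2 C | a | c
  B -> T1 T0
  C -> T0 T2 | b
  T0 -> a
  T1 -> b
  T2 -> c
  X3 -> T0 A
  X4 -> T1 T1
  X5 -> T1 T1

Fill CYK table bottom-up:
  T[0,0] 'b' = {C,T1}  orig:{C}
  T[1,1] 'b' = {C,T1}  orig:{C}
  T[2,2] 'a' = {A,T0}  orig:{A}
  T[0,1] 'bb' = {X4,X5}  orig:{}
  T[1,2] 'ba' = {B}
  T[0,2] 'bba' = {A,S}

S ∈ T[0,2] ⇒ YES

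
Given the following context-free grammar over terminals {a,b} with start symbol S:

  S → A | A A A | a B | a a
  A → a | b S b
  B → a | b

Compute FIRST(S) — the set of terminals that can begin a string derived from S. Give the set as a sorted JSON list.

FIRST iteration:
pass 1:
  A via A→a: +{a}
  A via A→b S b: +{b}
  B via B→a: +{a}
  B via B→b: +{b}
  S via S→A: +{a,b}
  S: {a,b}  A: {a,b}  B: {a,b}
pass 2: — fixpoint
  S: {a,b}  A: {a,b}  B: {a,b}

FIRST(S) = ["a", "b"]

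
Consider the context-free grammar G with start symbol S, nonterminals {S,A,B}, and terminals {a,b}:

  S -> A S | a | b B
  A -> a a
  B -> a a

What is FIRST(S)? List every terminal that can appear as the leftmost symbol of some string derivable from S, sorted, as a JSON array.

FIRST sets, iterate to fixpoint:
round 1:
  A via A→a a: +{a}
  B via B→a a: +{a}
  S via S→A S: +{a}
  S via S→b B: +{b}
  FIRST[S]={a,b}  FIRST[A]={a}  FIRST[B]={a}
round 2: — fixpoint
  FIRST[S]={a,b}  FIRST[A]={a}  FIRST[B]={a}

FIRST(S) = ["a", "b"]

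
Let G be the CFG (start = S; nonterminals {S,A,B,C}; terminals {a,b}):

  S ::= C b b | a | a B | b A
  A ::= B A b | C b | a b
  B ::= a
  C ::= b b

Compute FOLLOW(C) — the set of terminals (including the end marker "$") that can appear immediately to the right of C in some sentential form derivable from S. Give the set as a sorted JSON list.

FIRST sets, iterate to fixpoint:
iter 1:
  A via A→a b: +{a}
  B via B→a: +{a}
  C via C→b b: +{b}
  S via S→C b b: +{b}
  S via S→a: +{a}
  S: {a,b}  A: {a}  B: {a}  C: {b}
iter 2:
  A via A→C b: +{b}
  S: {a,b}  A: {a,b}  B: {a}  C: {b}
iter 3: — fixpoint
  S: {a,b}  A: {a,b}  B: {a}  C: {b}

Compute FOLLOW by fixpoint:
initialize: $ ∈ FOLLOW(S)
iter 1:
  A→B A b: FOLLOW(B) ⊇ FIRST(A) = {a,b}; new: +{a,b}
  A→B A b: FOLLOW(A) ⊇ FIRST(b) = {b}; new: +{b}
  A→C b: FOLLOW(C) ⊇ FIRST(b) = {b}; new: +{b}
  S→a B: FOLLOW(B) ⊇ FOLLOW(S) ⊇ {$}; new: +{$}
  S→b A: FOLLOW(A) ⊇ FOLLOW(S) ⊇ {$}; new: +{$}
  FOLLOW[S]={$}  FOLLOW[A]={$,b}  FOLLOW[B]={$,a,b}  FOLLOW[C]={b}
iter 2: done
  FOLLOW[S]={$}  FOLLOW[A]={$,b}  FOLLOW[B]={$,a,b}  FOLLOW[C]={b}

FOLLOW(C) = ["b"]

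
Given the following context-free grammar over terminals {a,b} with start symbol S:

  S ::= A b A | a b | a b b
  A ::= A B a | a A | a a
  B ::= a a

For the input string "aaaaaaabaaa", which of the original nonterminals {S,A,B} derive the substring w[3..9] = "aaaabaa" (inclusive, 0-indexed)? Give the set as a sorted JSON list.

CNF form of G:
  S -> A X3 | T0 T1 | T0 X4
  A -> A X2 | T0 A | T0 T0
  B -> T0 T0
  T0 -> a
  T1 -> b
  X2 -> B T0
  X3 -> T1 A
  X4 -> T1 T1

CYK table (by increasing span) (cells [i..j] with 3 ≤ i ≤ j ≤ 9 only):
  T[3,3] 'a' = {T0}  orig:{}
  T[4,4] 'a' = {T0}  orig:{}
  T[5,5] 'a' = {T0}  orig:{}
  T[6,6] 'a' = {T0}  orig:{}
  T[7,7] 'b' = {T1}  orig:{}
  T[8,8] 'a' = {T0}  orig:{}
  T[9,9] 'a' = {T0}  orig:{}
  T[3,4] 'aa' = {A,B}
  T[4,5] 'aa' = {A,B}
  T[5,6] 'aa' = {A,B}
  T[6,7] 'ab' = {S}
  T[7,8] 'ba' = ∅
  T[8,9] 'aa' = {A,B}
  T[3,5] 'aaa' = {A,X2}  orig:{A}
  T[4,6] 'aaa' = {A,X2}  orig:{A}
  T[5,7] 'aab' = ∅
  T[6,8] 'aba' = ∅
  T[7,9] 'baa' = {X3}  orig:{}
  T[3,6] 'aaaa' = {A}
  T[4,7] 'aaab' = ∅
  T[5,8] 'aaba' = ∅
  T[6,9] 'abaa' = ∅
  T[3,7] 'aaaab' = ∅
  T[4,8] 'aaaba' = ∅
  T[5,9] 'aabaa' = {S}
  T[3,8] 'aaaaba' = ∅
  T[4,9] 'aaabaa' = {S}
  T[3,9] 'aaaabaa' = {S}

Original NTs in T[3,9] deriving "aaaabaa": ["S"]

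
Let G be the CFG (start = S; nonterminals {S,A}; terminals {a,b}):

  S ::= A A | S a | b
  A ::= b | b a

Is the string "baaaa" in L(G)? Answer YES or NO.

Convert to CNF:
  S -> A A | S T1 | b
  A -> T0 T1 | b
  T0 -> b
  T1 -> a

CYK fill:
  cell(0,0) b: {A,S,T0}  orig:{A,S}
  cell(1,1) a: {T1}  orig:{}
  cell(2,2) a: {T1}  orig:{}
  cell(3,3) a: {T1}  orig:{}
  cell(4,4) a: {T1}  orig:{}
  cell(0,1) ba: {A,S}
  cell(1,2) aa: ∅
  cell(2,3) aa: ∅
  cell(3,4) aa: ∅
  cell(0,2) baa: {S}
  cell(1,3) aaa: ∅
  cell(2,4) aaa: ∅
  cell(0,3) baaa: {S}
  cell(1,4) aaaa: ∅
  cell(0,4) baaaa: {S}

S ∈ T[0,4] ⇒ YES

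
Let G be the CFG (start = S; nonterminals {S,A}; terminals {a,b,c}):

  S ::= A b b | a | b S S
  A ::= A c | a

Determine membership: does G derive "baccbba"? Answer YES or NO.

CNF form of G:
  S -> A X2 | T1 X3 | a
  A -> A T0 | a
  T0 -> c
  T1 -> b
  X2 -> T1 T1
  X3 -> S S

CYK fill:
  cell(0,0) b: {T1}  orig:{}
  cell(1,1) a: {A,S}
  cell(2,2) c: {T0}  orig:{}
  cell(3,3) c: {T0}  orig:{}
  cell(4,4) b: {T1}  orig:{}
  cell(5,5) b: {T1}  orig:{}
  cell(6,6) a: {A,S}
  cell(0,1) ba: ∅
  cell(1,2) ac: {A}
  cell(2,3) cc: ∅
  cell(3,4) cb: ∅
  cell(4,5) bb: {X2}  orig:{}
  cell(5,6) ba: ∅
  cell(0,2) bac: ∅
  cell(1,3) acc: {A}
  cell(2,4) ccb: ∅
  cell(3,5) cbb: ∅
  cell(4,6) bba: ∅
  cell(0,3) bacc: ∅
  cell(1,4) accb: ∅
  cell(2,5) ccbb: ∅
  cell(3,6) cbba: ∅
  cell(0,4) baccb: ∅
  cell(1,5) accbb: {S}
  cell(2,6) ccbba: ∅
  cell(0,5) baccbb: ∅
  cell(1,6) accbba: {X3}  orig:{}
  cell(0,6) baccbba: {S}

S ∈ T[0,6] ⇒ YES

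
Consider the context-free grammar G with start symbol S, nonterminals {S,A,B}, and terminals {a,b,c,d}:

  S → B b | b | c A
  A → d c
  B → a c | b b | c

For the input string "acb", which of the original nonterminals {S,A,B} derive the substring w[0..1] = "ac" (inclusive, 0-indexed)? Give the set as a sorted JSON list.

Convert to CNF:
  S -> B T3 | T1 A | b
  A -> T0 T1
  B -> T2 T1 | T3 T3 | c
  T0 -> d
  T1 -> c
  T2 -> a
  T3 -> b

CYK fill, restricted to cells inside w[0..1]:
  cell(0,0) a: {T2}  orig:{}
  cell(1,1) c: {B,T1}  orig:{B}
  cell(0,1) ac: {B}

Original NTs in T[0,1] deriving "ac": ["B"]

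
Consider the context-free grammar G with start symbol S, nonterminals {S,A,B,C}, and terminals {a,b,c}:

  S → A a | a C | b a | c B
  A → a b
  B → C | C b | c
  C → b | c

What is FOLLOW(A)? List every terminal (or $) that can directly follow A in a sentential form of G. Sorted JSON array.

FIRST sets, iterate to fixpoint:
round 1:
  A via A→a b: +{a}
  B via B→c: +{c}
  C via C→b: +{b}
  C via C→c: +{c}
  S via S→A a: +{a}
  S via S→b a: +{b}
  S via S→c B: +{c}
  FIRST(S)={a,b,c}  FIRST(A)={a}  FIRST(B)={c}  FIRST(C)={b,c}
round 2:
  B via B→C: +{b}
  FIRST(S)={a,b,c}  FIRST(A)={a}  FIRST(B)={b,c}  FIRST(C)={b,c}
round 3: (stable)
  FIRST(S)={a,b,c}  FIRST(A)={a}  FIRST(B)={b,c}  FIRST(C)={b,c}

Compute FOLLOW by fixpoint:
initialize: $ ∈ FOLLOW(S)
round 1:
  B→C b: FOLLOW(C) ⊇ FIRST(b) = {b}; new: +{b}
  S→A a: FOLLOW(A) ⊇ FIRST(a) = {a}; new: +{a}
  S→a C: FOLLOW(C) ⊇ FOLLOW(S) ⊇ {$}; new: +{$}
  S→c B: FOLLOW(B) ⊇ FOLLOW(S) ⊇ {$}; new: +{$}
  S: {$}  A: {a}  B: {$}  C: {$,b}
round 2: (no change)
  S: {$}  A: {a}  B: {$}  C: {$,b}

FOLLOW(A) = ["a"]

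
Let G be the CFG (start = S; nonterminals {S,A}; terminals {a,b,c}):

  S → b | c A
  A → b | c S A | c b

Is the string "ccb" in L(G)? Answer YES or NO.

CNF form of G:
  S -> T0 A | b
  A -> T0 T1 | T0 X2 | b
  T0 -> c
  T1 -> b
  X2 -> S A

CYK fill:
  [0..0]={T0}  "c"  orig:{}
  [1..1]={T0}  "c"  orig:{}
  [2..2]={A,S,T1}  "b"  orig:{A,S}
  [0..1]=∅  "cc"
  [1..2]={A,S}  "cb"
  [0..2]={S}  "ccb"

S ∈ T[0,2] ⇒ YES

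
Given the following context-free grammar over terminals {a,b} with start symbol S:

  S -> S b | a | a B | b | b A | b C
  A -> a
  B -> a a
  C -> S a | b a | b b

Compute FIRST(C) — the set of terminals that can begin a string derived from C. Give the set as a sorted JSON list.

Compute FIRST by fixpoint:
pass 1:
  A via A→a: +{a}
  B via B→a a: +{a}
  C via C→b a: +{b}
  S via S→a: +{a}
  S via S→b: +{b}
  FIRST(S)={a,b}  FIRST(A)={a}  FIRST(B)={a}  FIRST(C)={b}
pass 2:
  C via C→S a: +{a}
  FIRST(S)={a,b}  FIRST(A)={a}  FIRST(B)={a}  FIRST(C)={a,b}
pass 3: (stable)
  FIRST(S)={a,b}  FIRST(A)={a}  FIRST(B)={a}  FIRST(C)={a,b}

FIRST(C) = ["a", "b"]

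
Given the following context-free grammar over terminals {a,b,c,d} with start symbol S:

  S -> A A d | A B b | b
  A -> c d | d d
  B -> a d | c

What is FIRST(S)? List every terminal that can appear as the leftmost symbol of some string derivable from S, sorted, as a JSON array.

FIRST sets, iterate to fixpoint:
round 1:
  A via A→c d: +{c}
  A via A→d d: +{d}
  B via B→a d: +{a}
  B via B→c: +{c}
  S via S→A A d: +{c,d}
  S via S→b: +{b}
  FIRST[S]={b,c,d}  FIRST[A]={c,d}  FIRST[B]={a,c}
round 2: (no change)
  FIRST[S]={b,c,d}  FIRST[A]={c,d}  FIRST[B]={a,c}

FIRST(S) = ["b", "c", "d"]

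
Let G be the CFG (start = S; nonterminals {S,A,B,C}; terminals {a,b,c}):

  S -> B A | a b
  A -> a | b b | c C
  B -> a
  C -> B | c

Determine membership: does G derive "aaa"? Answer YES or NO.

Convert to CNF:
  S -> B A | T2 T0
  A -> T0 T0 | T1 C | a
  B -> a
  C -> a | c
  T0 -> b
  T1 -> c
  T2 -> a

CYK fill:
  T[0,0] 'a' = {A,B,C,T2}  orig:{A,B,C}
  T[1,1] 'a' = {A,B,C,T2}  orig:{A,B,C}
  T[2,2] 'a' = {A,B,C,T2}  orig:{A,B,C}
  T[0,1] 'aa' = {S}
  T[1,2] 'aa' = {S}
  T[0,2] 'aaa' = ∅

S ∉ T[0,2] ⇒ NO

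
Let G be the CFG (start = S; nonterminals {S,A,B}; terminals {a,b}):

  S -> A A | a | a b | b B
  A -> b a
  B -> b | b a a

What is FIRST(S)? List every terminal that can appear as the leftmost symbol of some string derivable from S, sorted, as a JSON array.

Compute FIRST by fixpoint:
round 1:
  A via A→b a: +{b}
  B via B→b: +{b}
  S via S→A A: +{b}
  S via S→a: +{a}
  FIRST[S]={a,b}  FIRST[A]={b}  FIRST[B]={b}
round 2: — fixpoint
  FIRST[S]={a,b}  FIRST[A]={b}  FIRST[B]={b}

FIRST(S) = ["a", "b"]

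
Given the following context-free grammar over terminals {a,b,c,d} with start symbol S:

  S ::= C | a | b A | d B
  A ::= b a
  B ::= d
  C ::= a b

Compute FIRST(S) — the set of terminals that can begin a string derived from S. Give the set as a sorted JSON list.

Compute FIRST by fixpoint:
pass 1:
  A via A→b a: +{b}
  B via B→d: +{d}
  C via C→a b: +{a}
  S via S→C: +{a}
  S via S→b A: +{b}
  S via S→d B: +{d}
  S: {a,b,d}  A: {b}  B: {d}  C: {a}
pass 2: done
  S: {a,b,d}  A: {b}  B: {d}  C: {a}

FIRST(S) = ["a", "b", "d"]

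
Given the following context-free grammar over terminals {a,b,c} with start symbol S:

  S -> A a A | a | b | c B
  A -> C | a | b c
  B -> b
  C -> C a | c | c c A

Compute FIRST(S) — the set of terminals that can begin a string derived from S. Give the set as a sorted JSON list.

FIRST iteration:
round 1:
  A via A→a: +{a}
  A via A→b c: +{b}
  B via B→b: +{b}
  C via C→c: +{c}
  S via S→A a A: +{a,b}
  S via S→c B: +{c}
  S: {a,b,c}  A: {a,b}  B: {b}  C: {c}
round 2:
  A via A→C: +{c}
  S: {a,b,c}  A: {a,b,c}  B: {b}  C: {c}
round 3: (stable)
  S: {a,b,c}  A: {a,b,c}  B: {b}  C: {c}

FIRST(S) = ["a", "b", "c"]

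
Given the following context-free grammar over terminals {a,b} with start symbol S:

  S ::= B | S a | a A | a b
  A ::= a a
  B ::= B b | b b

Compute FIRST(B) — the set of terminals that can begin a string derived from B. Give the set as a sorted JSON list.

FIRST iteration:
iter 1:
  A via A→a a: +{a}
  B via B→b b: +{b}
  S via S→B: +{b}
  S via S→a A: +{a}
  FIRST(S)={a,b}  FIRST(A)={a}  FIRST(B)={b}
iter 2: (no change)
  FIRST(S)={a,b}  FIRST(A)={a}  FIRST(B)={b}

FIRST(B) = ["b"]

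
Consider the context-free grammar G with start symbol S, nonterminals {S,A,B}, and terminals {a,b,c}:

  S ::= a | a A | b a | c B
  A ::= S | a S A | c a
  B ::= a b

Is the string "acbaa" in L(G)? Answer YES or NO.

CNF form of G:
  S -> T0 A | T1 T0 | T2 B | a
  A -> T0 A | T0 X3 | T1 T0 | T2 B | T2 T0 | a
  B -> T0 T1
  T0 -> a
  T1 -> b
  T2 -> c
  X3 -> S A

Fill CYK table bottom-up:
  [0..0]={A,S,T0}  "a"  orig:{A,S}
  [1..1]={T2}  "c"  orig:{}
  [2..2]={T1}  "b"  orig:{}
  [3..3]={A,S,T0}  "a"  orig:{A,S}
  [4..4]={A,S,T0}  "a"  orig:{A,S}
  [0..1]=∅  "ac"
  [1..2]=∅  "cb"
  [2..3]={A,S}  "ba"
  [3..4]={A,S,X3}  "aa"  orig:{A,S}
  [0..2]=∅  "acb"
  [1..3]=∅  "cba"
  [2..4]={X3}  "baa"  orig:{}
  [0..3]=∅  "acba"
  [1..4]=∅  "cbaa"
  [0..4]=∅  "acbaa"

S ∉ T[0,4] ⇒ NO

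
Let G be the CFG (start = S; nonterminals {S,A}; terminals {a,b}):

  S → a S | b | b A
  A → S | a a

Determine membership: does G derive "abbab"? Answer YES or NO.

Convert to CNF:
  S -> T0 S | T1 A | b
  A -> T0 S | T0 T0 | T1 A | b
  T0 -> a
  T1 -> b

CYK fill:
  [0..0]={T0}  "a"  orig:{}
  [1..1]={A,S,T1}  "b"  orig:{A,S}
  [2..2]={A,S,T1}  "b"  orig:{A,S}
  [3..3]={T0}  "a"  orig:{}
  [4..4]={A,S,T1}  "b"  orig:{A,S}
  [0..1]={A,S}  "ab"
  [1..2]={A,S}  "bb"
  [2..3]=∅  "ba"
  [3..4]={A,S}  "ab"
  [0..2]={A,S}  "abb"
  [1..3]=∅  "bba"
  [2..4]={A,S}  "bab"
  [0..3]=∅  "abba"
  [1..4]={A,S}  "bbab"
  [0..4]={A,S}  "abbab"

S ∈ T[0,4] ⇒ YES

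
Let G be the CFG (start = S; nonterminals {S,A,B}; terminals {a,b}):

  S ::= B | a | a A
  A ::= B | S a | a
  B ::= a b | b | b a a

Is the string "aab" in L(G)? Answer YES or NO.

CNF form of G:
  S -> T0 A | T0 T1 | T1 X4 | a | b
  A -> S T0 | T0 T1 | T1 X2 | a | b
  B -> T0 T1 | T1 X3 | b
  T0 -> a
  T1 -> b
  X2 -> T0 T0
  X3 -> T0 T0
  X4 -> T0 T0

CYK table (by increasing span):
  cell(0,0) a: {A,S,T0}  orig:{A,S}
  cell(1,1) a: {A,S,T0}  orig:{A,S}
  cell(2,2) b: {A,B,S,T1}  orig:{A,B,S}
  cell(0,1) aa: {A,S,X2,X3,X4}  orig:{A,S}
  cell(1,2) ab: {A,B,S}
  cell(0,2) aab: {S}

S ∈ T[0,2] ⇒ YES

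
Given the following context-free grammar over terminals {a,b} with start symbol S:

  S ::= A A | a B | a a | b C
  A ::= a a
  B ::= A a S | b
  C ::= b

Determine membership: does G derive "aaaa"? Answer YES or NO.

CNF form of G:
  S -> A A | T0 B | T0 T0 | T1 C
  A -> T0 T0
  B -> A X2 | b
  C -> b
  T0 -> a
  T1 -> b
  X2 -> T0 S

Fill CYK table bottom-up:
  T[0,0] 'a' = {T0}  orig:{}
  T[1,1] 'a' = {T0}  orig:{}
  T[2,2] 'a' = {T0}  orig:{}
  T[3,3] 'a' = {T0}  orig:{}
  T[0,1] 'aa' = {A,S}
  T[1,2] 'aa' = {A,S}
  T[2,3] 'aa' = {A,S}
  T[0,2] 'aaa' = {X2}  orig:{}
  T[1,3] 'aaa' = {X2}  orig:{}
  T[0,3] 'aaaa' = {S}

S ∈ T[0,3] ⇒ YES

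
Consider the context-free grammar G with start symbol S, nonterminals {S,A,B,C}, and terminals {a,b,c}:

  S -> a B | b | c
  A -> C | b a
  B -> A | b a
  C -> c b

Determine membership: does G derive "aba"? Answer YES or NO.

CNF form of G:
  S -> T1 B | b | c
  A -> T0 T1 | T2 T0
  B -> T0 T1 | T2 T0
  C -> T2 T0
  T0 -> b
  T1 -> a
  T2 -> c

CYK table (by increasing span):
  [0..0]={T1}  "a"  orig:{}
  [1..1]={S,T0}  "b"  orig:{S}
  [2..2]={T1}  "a"  orig:{}
  [0..1]=∅  "ab"
  [1..2]={A,B}  "ba"
  [0..2]={S}  "aba"

S ∈ T[0,2] ⇒ YES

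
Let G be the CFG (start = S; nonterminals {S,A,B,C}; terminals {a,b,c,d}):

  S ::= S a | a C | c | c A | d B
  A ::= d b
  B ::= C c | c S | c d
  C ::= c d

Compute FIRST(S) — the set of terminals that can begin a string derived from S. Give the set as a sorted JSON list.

FIRST iteration:
round 1:
  A via A→d b: +{d}
  B via B→c S: +{c}
  C via C→c d: +{c}
  S via S→a C: +{a}
  S via S→c: +{c}
  S via S→d B: +{d}
  FIRST[S]={a,c,d}  FIRST[A]={d}  FIRST[B]={c}  FIRST[C]={c}
round 2: (no change)
  FIRST[S]={a,c,d}  FIRST[A]={d}  FIRST[B]={c}  FIRST[C]={c}

FIRST(S) = ["a", "c", "d"]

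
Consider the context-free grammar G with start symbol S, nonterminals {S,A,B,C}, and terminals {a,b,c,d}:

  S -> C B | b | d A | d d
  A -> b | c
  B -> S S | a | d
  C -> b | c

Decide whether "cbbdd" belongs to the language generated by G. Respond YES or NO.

CNF form of G:
  S -> C B | T0 A | T0 T0 | b
  A -> b | c
  B -> S S | a | d
  C -> b | c
  T0 -> d

Fill CYK table bottom-up:
  T[0,0] 'c' = {A,C}
  T[1,1] 'b' = {A,C,S}
  T[2,2] 'b' = {A,C,S}
  T[3,3] 'd' = {B,T0}  orig:{B}
  T[4,4] 'd' = {B,T0}  orig:{B}
  T[0,1] 'cb' = ∅
  T[1,2] 'bb' = {B}
  T[2,3] 'bd' = {S}
  T[3,4] 'dd' = {S}
  T[0,2] 'cbb' = {S}
  T[1,3] 'bbd' = {B}
  T[2,4] 'bdd' = {B}
  T[0,3] 'cbbd' = {S}
  T[1,4] 'bbdd' = {S}
  T[0,4] 'cbbdd' = {B}

S ∉ T[0,4] ⇒ NO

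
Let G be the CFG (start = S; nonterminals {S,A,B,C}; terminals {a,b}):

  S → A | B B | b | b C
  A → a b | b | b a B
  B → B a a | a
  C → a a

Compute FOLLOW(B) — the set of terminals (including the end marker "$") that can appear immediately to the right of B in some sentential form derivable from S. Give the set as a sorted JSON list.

FIRST iteration:
pass 1:
  A via A→a b: +{a}
  A via A→b: +{b}
  B via B→a: +{a}
  C via C→a a: +{a}
  S via S→A: +{a,b}
  S: {a,b}  A: {a,b}  B: {a}  C: {a}
pass 2: — fixpoint
  S: {a,b}  A: {a,b}  B: {a}  C: {a}

FOLLOW iteration:
FOLLOW(S) := {$}
pass 1:
  B→B a a: FOLLOW(B) ⊇ FIRST(a) = {a}; new: +{a}
  S→A: FOLLOW(A) ⊇ FOLLOW(S) ⊇ {$}; new: +{$}
  S→B B: FOLLOW(B) ⊇ FOLLOW(S) ⊇ {$}; new: +{$}
  S→b C: FOLLOW(C) ⊇ FOLLOW(S) ⊇ {$}; new: +{$}
  FOLLOW(S)={$}  FOLLOW(A)={$}  FOLLOW(B)={$,a}  FOLLOW(C)={$}
pass 2: done
  FOLLOW(S)={$}  FOLLOW(A)={$}  FOLLOW(B)={$,a}  FOLLOW(C)={$}

FOLLOW(B) = ["$", "a"]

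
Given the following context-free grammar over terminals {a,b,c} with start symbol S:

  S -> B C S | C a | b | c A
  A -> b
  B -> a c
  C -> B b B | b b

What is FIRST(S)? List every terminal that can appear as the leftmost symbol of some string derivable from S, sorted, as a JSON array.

Compute FIRST by fixpoint:
[1]
  A via A→b: +{b}
  B via B→a c: +{a}
  C via C→B b B: +{a}
  C via C→b b: +{b}
  S via S→B C S: +{a}
  S via S→C a: +{b}
  S via S→c A: +{c}
  S: {a,b,c}  A: {b}  B: {a}  C: {a,b}
[2] (no change)
  S: {a,b,c}  A: {b}  B: {a}  C: {a,b}

FIRST(S) = ["a", "b", "c"]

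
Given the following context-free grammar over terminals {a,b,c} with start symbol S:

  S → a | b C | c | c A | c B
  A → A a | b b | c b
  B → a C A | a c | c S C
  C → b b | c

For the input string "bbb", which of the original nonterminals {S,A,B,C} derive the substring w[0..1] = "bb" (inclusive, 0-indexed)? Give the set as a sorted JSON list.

Convert to CNF:
  S -> T1 C | T2 A | T2 B | a | c
  A -> A T0 | T1 T1 | T2 T1
  B -> T0 T2 | T0 X3 | T2 X4
  C -> T1 T1 | c
  T0 -> a
  T1 -> b
  T2 -> c
  X3 -> C A
  X4 -> S C

Fill CYK table bottom-up (cells [i..j] with 0 ≤ i ≤ j ≤ 1 only):
  cell(0,0) b: {T1}  orig:{}
  cell(1,1) b: {T1}  orig:{}
  cell(0,1) bb: {A,C}

Original NTs in T[0,1] deriving "bb": ["A", "C"]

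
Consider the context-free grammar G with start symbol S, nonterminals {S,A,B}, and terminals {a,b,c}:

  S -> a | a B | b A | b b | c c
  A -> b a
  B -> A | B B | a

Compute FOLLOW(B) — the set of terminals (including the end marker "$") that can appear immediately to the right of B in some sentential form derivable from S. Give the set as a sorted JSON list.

FIRST iteration:
pass 1:
  A via A→b a: +{b}
  B via B→A: +{b}
  B via B→a: +{a}
  S via S→a: +{a}
  S via S→b A: +{b}
  S via S→c c: +{c}
  FIRST(S)={a,b,c}  FIRST(A)={b}  FIRST(B)={a,b}
pass 2: — fixpoint
  FIRST(S)={a,b,c}  FIRST(A)={b}  FIRST(B)={a,b}

FOLLOW sets:
seed FOLLOW(S) with $
pass 1:
  B→B B: FOLLOW(B) ⊇ FIRST(B) = {a,b}; new: +{a,b}
  S→a B: FOLLOW(B) ⊇ FOLLOW(S) ⊇ {$}; new: +{$}
  S→b A: FOLLOW(A) ⊇ FOLLOW(S) ⊇ {$}; new: +{$}
  FOLLOW(S)={$}  FOLLOW(A)={$}  FOLLOW(B)={$,a,b}
pass 2:
  B→A: FOLLOW(A) ⊇ FOLLOW(B) ⊇ {$,a,b}; new: +{a,b}
  FOLLOW(S)={$}  FOLLOW(A)={$,a,b}  FOLLOW(B)={$,a,b}
pass 3: done
  FOLLOW(S)={$}  FOLLOW(A)={$,a,b}  FOLLOW(B)={$,a,b}

FOLLOW(B) = ["$", "a", "b"]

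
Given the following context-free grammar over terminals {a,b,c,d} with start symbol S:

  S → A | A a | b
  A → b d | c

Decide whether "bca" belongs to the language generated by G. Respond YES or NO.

Convert to CNF:
  S -> A T2 | T0 T1 | b | c
  A -> T0 T1 | c
  T0 -> b
  T1 -> d
  T2 -> a

CYK table (by increasing span):
  cell(0,0) b: {S,T0}  orig:{S}
  cell(1,1) c: {A,S}
  cell(2,2) a: {T2}  orig:{}
  cell(0,1) bc: ∅
  cell(1,2) ca: {S}
  cell(0,2) bca: ∅

S ∉ T[0,2] ⇒ NO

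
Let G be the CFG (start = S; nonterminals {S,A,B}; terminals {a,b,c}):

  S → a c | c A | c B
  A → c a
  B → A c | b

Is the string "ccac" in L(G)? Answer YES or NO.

CNF form of G:
  S -> T0 A | T0 B | T1 T0
  A -> T0 T1
  B -> A T0 | b
  T0 -> c
  T1 -> a

CYK fill:
  [0..0]={T0}  "c"  orig:{}
  [1..1]={T0}  "c"  orig:{}
  [2..2]={T1}  "a"  orig:{}
  [3..3]={T0}  "c"  orig:{}
  [0..1]=∅  "cc"
  [1..2]={A}  "ca"
  [2..3]={S}  "ac"
  [0..2]={S}  "cca"
  [1..3]={B}  "cac"
  [0..3]={S}  "ccac"

S ∈ T[0,3] ⇒ YES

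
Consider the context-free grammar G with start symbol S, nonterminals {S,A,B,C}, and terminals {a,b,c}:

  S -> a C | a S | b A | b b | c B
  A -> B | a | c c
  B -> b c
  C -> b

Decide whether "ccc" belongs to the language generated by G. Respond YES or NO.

Convert to CNF:
  S -> T0 A | T0 T0 | T1 B | T2 C | T2 S
  A -> T0 T1 | T1 T1 | a
  B -> T0 T1
  C -> b
  T0 -> b
  T1 -> c
  T2 -> a

CYK fill:
  [0..0]={T1}  "c"  orig:{}
  [1..1]={T1}  "c"  orig:{}
  [2..2]={T1}  "c"  orig:{}
  [0..1]={A}  "cc"
  [1..2]={A}  "cc"
  [0..2]=∅  "ccc"

S ∉ T[0,2] ⇒ NO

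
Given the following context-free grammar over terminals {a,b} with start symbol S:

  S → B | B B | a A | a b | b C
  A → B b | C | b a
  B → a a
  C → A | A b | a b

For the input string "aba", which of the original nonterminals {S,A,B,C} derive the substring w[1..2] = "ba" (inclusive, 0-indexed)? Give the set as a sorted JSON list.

CNF form of G:
  S -> B B | T0 C | T1 A | T1 T0 | T1 T1
  A -> A T0 | B T0 | T0 T1 | T1 T0
  B -> T1 T1
  C -> A T0 | B T0 | T0 T1 | T1 T0
  T0 -> b
  T1 -> a

Fill CYK table bottom-up (cells [i..j] with 1 ≤ i ≤ j ≤ 2 only):
  cell(1,1) b: {T0}  orig:{}
  cell(2,2) a: {T1}  orig:{}
  cell(1,2) ba: {A,C}

Original NTs in T[1,2] deriving "ba": ["A", "C"]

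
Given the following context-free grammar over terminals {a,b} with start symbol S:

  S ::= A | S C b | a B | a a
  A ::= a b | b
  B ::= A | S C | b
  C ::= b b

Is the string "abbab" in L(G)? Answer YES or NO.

CNF form of G:
  S -> S X2 | T0 B | T0 T0 | T0 T1 | b
  A -> T0 T1 | b
  B -> S C | T0 T1 | b
  C -> T1 T1
  T0 -> a
  T1 -> b
  X2 -> C T1

Fill CYK table bottom-up:
  cell(0,0) a: {T0}  orig:{}
  cell(1,1) b: {A,B,S,T1}  orig:{A,B,S}
  cell(2,2) b: {A,B,S,T1}  orig:{A,B,S}
  cell(3,3) a: {T0}  orig:{}
  cell(4,4) b: {A,B,S,T1}  orig:{A,B,S}
  cell(0,1) ab: {A,B,S}
  cell(1,2) bb: {C}
  cell(2,3) ba: ∅
  cell(3,4) ab: {A,B,S}
  cell(0,2) abb: ∅
  cell(1,3) bba: ∅
  cell(2,4) bab: ∅
  cell(0,3) abba: ∅
  cell(1,4) bbab: ∅
  cell(0,4) abbab: ∅

S ∉ T[0,4] ⇒ NO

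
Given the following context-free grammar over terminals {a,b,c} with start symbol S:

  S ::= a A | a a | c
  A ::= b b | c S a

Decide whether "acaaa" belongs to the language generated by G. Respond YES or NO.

CNF form of G:
  S -> T2 A | T2 T2 | c
  A -> T0 T0 | T1 X3
  T0 -> b
  T1 -> c
  T2 -> a
  X3 -> S T2

Fill CYK table bottom-up:
  [0..0]={T2}  "a"  orig:{}
  [1..1]={S,T1}  "c"  orig:{S}
  [2..2]={T2}  "a"  orig:{}
  [3..3]={T2}  "a"  orig:{}
  [4..4]={T2}  "a"  orig:{}
  [0..1]=∅  "ac"
  [1..2]={X3}  "ca"  orig:{}
  [2..3]={S}  "aa"
  [3..4]={S}  "aa"
  [0..2]=∅  "aca"
  [1..3]=∅  "caa"
  [2..4]={X3}  "aaa"  orig:{}
  [0..3]=∅  "acaa"
  [1..4]={A}  "caaa"
  [0..4]={S}  "acaaa"

S ∈ T[0,4] ⇒ YES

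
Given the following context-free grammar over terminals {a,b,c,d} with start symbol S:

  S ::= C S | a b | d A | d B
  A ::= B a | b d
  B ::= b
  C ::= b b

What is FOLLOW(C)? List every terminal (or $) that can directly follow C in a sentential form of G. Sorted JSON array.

FIRST sets, iterate to fixpoint:
[1]
  A via A→b d: +{b}
  B via B→b: +{b}
  C via C→b b: +{b}
  S via S→C S: +{b}
  S via S→a b: +{a}
  S via S→d A: +{d}
  FIRST(S)={a,b,d}  FIRST(A)={b}  FIRST(B)={b}  FIRST(C)={b}
[2] — fixpoint
  FIRST(S)={a,b,d}  FIRST(A)={b}  FIRST(B)={b}  FIRST(C)={b}

FOLLOW sets:
FOLLOW(S) := {$}
iter 1:
  A→B a: FOLLOW(B) ⊇ FIRST(a) = {a}; new: +{a}
  S→C S: FOLLOW(C) ⊇ FIRST(S) = {a,b,d}; new: +{a,b,d}
  S→d A: FOLLOW(A) ⊇ FOLLOW(S) ⊇ {$}; new: +{$}
  S→d B: FOLLOW(B) ⊇ FOLLOW(S) ⊇ {$}; new: +{$}
  S: {$}  A: {$}  B: {$,a}  C: {a,b,d}
iter 2: done
  S: {$}  A: {$}  B: {$,a}  C: {a,b,d}

FOLLOW(C) = ["a", "b", "d"]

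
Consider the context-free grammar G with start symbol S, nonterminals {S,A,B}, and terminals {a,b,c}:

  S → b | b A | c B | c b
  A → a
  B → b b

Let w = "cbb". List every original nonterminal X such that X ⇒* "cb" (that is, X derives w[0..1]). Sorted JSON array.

Convert to CNF:
  S -> T0 A | T1 B | T1 T0 | b
  A -> a
  B -> T0 T0
  T0 -> b
  T1 -> c

CYK table (by increasing span) — only the sub-triangle for w[0..1]:
  cell(0,0) c: {T1}  orig:{}
  cell(1,1) b: {S,T0}  orig:{S}
  cell(0,1) cb: {S}

Original NTs in T[0,1] deriving "cb": ["S"]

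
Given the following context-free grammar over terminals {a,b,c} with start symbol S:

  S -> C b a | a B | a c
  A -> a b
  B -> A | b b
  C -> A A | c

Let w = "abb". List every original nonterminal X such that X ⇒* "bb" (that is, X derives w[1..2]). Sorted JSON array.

CNF form of G:
  S -> C X3 | T0 B | T0 T2
  A -> T0 T1
  B -> T0 T1 | T1 T1
  C -> A A | c
  T0 -> a
  T1 -> b
  T2 -> c
  X3 -> T1 T0

Fill CYK table bottom-up (cells [i..j] with 1 ≤ i ≤ j ≤ 2 only):
  [1..1]={T1}  "b"  orig:{}
  [2..2]={T1}  "b"  orig:{}
  [1..2]={B}  "bb"

Original NTs in T[1,2] deriving "bb": ["B"]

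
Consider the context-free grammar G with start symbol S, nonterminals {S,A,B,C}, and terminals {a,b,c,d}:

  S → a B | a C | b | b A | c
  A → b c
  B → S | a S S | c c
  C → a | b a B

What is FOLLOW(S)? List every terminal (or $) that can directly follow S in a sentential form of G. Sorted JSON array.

FIRST iteration:
round 1:
  A via A→b c: +{b}
  B via B→a S S: +{a}
  B via B→c c: +{c}
  C via C→a: +{a}
  C via C→b a B: +{b}
  S via S→a B: +{a}
  S via S→b: +{b}
  S via S→c: +{c}
  FIRST[S]={a,b,c}  FIRST[A]={b}  FIRST[B]={a,c}  FIRST[C]={a,b}
round 2:
  B via B→S: +{b}
  FIRST[S]={a,b,c}  FIRST[A]={b}  FIRST[B]={a,b,c}  FIRST[C]={a,b}
round 3: (stable)
  FIRST[S]={a,b,c}  FIRST[A]={b}  FIRST[B]={a,b,c}  FIRST[C]={a,b}

FOLLOW iteration:
FOLLOW(S) := {$}
round 1:
  B→a S S: FOLLOW(S) ⊇ FIRST(S) = {a,b,c}; new: +{a,b,c}
  S→a B: FOLLOW(B) ⊇ FOLLOW(S) ⊇ {$,a,b,c}; new: +{$,a,b,c}
  S→a C: FOLLOW(C) ⊇ FOLLOW(S) ⊇ {$,a,b,c}; new: +{$,a,b,c}
  S→b A: FOLLOW(A) ⊇ FOLLOW(S) ⊇ {$,a,b,c}; new: +{$,a,b,c}
  S: {$,a,b,c}  A: {$,a,b,c}  B: {$,a,b,c}  C: {$,a,b,c}
round 2: (no change)
  S: {$,a,b,c}  A: {$,a,b,c}  B: {$,a,b,c}  C: {$,a,b,c}

FOLLOW(S) = ["$", "a", "b", "c"]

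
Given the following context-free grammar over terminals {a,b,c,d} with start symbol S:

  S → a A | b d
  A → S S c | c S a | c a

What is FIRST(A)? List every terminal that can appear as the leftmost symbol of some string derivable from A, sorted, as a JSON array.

FIRST iteration:
[1]
  A via A→c S a: +{c}
  S via S→a A: +{a}
  S via S→b d: +{b}
  FIRST(S)={a,b}  FIRST(A)={c}
[2]
  A via A→S S c: +{a,b}
  FIRST(S)={a,b}  FIRST(A)={a,b,c}
[3] (no change)
  FIRST(S)={a,b}  FIRST(A)={a,b,c}

FIRST(A) = ["a", "b", "c"]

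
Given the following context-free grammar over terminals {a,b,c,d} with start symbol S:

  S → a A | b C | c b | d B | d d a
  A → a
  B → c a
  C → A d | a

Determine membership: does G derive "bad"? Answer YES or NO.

CNF form of G:
  S -> T0 T3 | T1 A | T2 B | T2 X4 | T3 C
  A -> a
  B -> T0 T1
  C -> A T2 | a
  T0 -> c
  T1 -> a
  T2 -> d
  T3 -> b
  X4 -> T2 T1

CYK fill:
  [0..0]={T3}  "b"  orig:{}
  [1..1]={A,C,T1}  "a"  orig:{A,C}
  [2..2]={T2}  "d"  orig:{}
  [0..1]={S}  "ba"
  [1..2]={C}  "ad"
  [0..2]={S}  "bad"

S ∈ T[0,2] ⇒ YES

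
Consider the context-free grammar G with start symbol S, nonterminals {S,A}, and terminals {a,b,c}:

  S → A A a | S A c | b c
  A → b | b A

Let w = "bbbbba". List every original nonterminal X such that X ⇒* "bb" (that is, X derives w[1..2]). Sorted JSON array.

Convert to CNF:
  S -> A X3 | S X4 | T0 T2
  A -> T0 A | b
  T0 -> b
  T1 -> a
  T2 -> c
  X3 -> A T1
  X4 -> A T2

Fill CYK table bottom-up — only the sub-triangle for w[1..2]:
  T[1,1] 'b' = {A,T0}  orig:{A}
  T[2,2] 'b' = {A,T0}  orig:{A}
  T[1,2] 'bb' = {A}

Original NTs in T[1,2] deriving "bb": ["A"]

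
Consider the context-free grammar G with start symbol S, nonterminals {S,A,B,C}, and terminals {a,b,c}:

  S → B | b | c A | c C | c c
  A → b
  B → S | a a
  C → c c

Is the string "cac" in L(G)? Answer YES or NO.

CNF form of G:
  S -> T0 T0 | T1 A | T1 C | T1 T1 | b
  A -> b
  B -> T0 T0 | T1 A | T1 C | T1 T1 | b
  C -> T1 T1
  T0 -> a
  T1 -> c

CYK fill:
  T[0,0] 'c' = {T1}  orig:{}
  T[1,1] 'a' = {T0}  orig:{}
  T[2,2] 'c' = {T1}  orig:{}
  T[0,1] 'ca' = ∅
  T[1,2] 'ac' = ∅
  T[0,2] 'cac' = ∅

S ∉ T[0,2] ⇒ NO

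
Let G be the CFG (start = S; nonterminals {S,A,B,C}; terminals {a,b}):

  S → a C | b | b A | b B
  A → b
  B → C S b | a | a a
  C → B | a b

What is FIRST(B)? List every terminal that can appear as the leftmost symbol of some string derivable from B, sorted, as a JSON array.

FIRST sets, iterate to fixpoint:
[1]
  A via A→b: +{b}
  B via B→a: +{a}
  C via C→B: +{a}
  S via S→a C: +{a}
  S via S→b: +{b}
  FIRST[S]={a,b}  FIRST[A]={b}  FIRST[B]={a}  FIRST[C]={a}
[2] (no change)
  FIRST[S]={a,b}  FIRST[A]={b}  FIRST[B]={a}  FIRST[C]={a}

FIRST(B) = ["a"]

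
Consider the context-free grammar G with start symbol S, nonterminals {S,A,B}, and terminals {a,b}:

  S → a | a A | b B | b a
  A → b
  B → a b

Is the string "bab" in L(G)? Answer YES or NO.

CNF form of G:
  S -> T0 A | T1 B | T1 T0 | a
  A -> b
  B -> T0 T1
  T0 -> a
  T1 -> b

CYK fill:
  [0..0]={A,T1}  "b"  orig:{A}
  [1..1]={S,T0}  "a"  orig:{S}
  [2..2]={A,T1}  "b"  orig:{A}
  [0..1]={S}  "ba"
  [1..2]={B,S}  "ab"
  [0..2]={S}  "bab"

S ∈ T[0,2] ⇒ YES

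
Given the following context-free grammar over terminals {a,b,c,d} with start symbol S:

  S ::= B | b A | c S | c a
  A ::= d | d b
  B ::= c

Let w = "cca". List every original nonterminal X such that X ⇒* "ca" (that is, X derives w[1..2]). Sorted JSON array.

Convert to CNF:
  S -> T1 A | T2 S | T2 T3 | c
  A -> T0 T1 | d
  B -> c
  T0 -> d
  T1 -> b
  T2 -> c
  T3 -> a

CYK table (by increasing span), restricted to cells inside w[1..2]:
  cell(1,1) c: {B,S,T2}  orig:{B,S}
  cell(2,2) a: {T3}  orig:{}
  cell(1,2) ca: {S}

Original NTs in T[1,2] deriving "ca": ["S"]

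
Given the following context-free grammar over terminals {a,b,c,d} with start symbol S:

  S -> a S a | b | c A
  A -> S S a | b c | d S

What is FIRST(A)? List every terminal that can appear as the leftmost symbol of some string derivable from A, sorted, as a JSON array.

FIRST iteration:
[1]
  A via A→b c: +{b}
  A via A→d S: +{d}
  S via S→a S a: +{a}
  S via S→b: +{b}
  S via S→c A: +{c}
  FIRST(S)={a,b,c}  FIRST(A)={b,d}
[2]
  A via A→S S a: +{a,c}
  FIRST(S)={a,b,c}  FIRST(A)={a,b,c,d}
[3] done
  FIRST(S)={a,b,c}  FIRST(A)={a,b,c,d}

FIRST(A) = ["a", "b", "c", "d"]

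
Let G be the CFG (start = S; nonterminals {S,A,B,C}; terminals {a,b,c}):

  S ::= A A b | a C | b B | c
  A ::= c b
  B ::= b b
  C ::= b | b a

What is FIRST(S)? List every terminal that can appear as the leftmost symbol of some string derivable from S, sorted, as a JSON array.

FIRST sets, iterate to fixpoint:
round 1:
  A via A→c b: +{c}
  B via B→b b: +{b}
  C via C→b: +{b}
  S via S→A A b: +{c}
  S via S→a C: +{a}
  S via S→b B: +{b}
  S: {a,b,c}  A: {c}  B: {b}  C: {b}
round 2: — fixpoint
  S: {a,b,c}  A: {c}  B: {b}  C: {b}

FIRST(S) = ["a", "b", "c"]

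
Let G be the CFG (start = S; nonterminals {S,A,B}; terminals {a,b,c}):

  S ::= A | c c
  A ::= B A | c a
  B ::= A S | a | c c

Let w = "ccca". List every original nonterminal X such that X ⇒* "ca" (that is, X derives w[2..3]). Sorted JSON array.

CNF form of G:
  S -> B A | T0 T0 | T0 T1
  A -> B A | T0 T1
  B -> A S | T0 T0 | a
  T0 -> c
  T1 -> a

CYK fill — only the sub-triangle for w[2..3]:
  cell(2,2) c: {T0}  orig:{}
  cell(3,3) a: {B,T1}  orig:{B}
  cell(2,3) ca: {A,S}

Original NTs in T[2,3] deriving "ca": ["A", "S"]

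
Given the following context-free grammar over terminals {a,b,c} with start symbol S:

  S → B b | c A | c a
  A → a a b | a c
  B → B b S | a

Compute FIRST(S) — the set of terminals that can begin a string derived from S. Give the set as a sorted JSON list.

Compute FIRST by fixpoint:
pass 1:
  A via A→a a b: +{a}
  B via B→a: +{a}
  S via S→B b: +{a}
  S via S→c A: +{c}
  FIRST(S)={a,c}  FIRST(A)={a}  FIRST(B)={a}
pass 2: (stable)
  FIRST(S)={a,c}  FIRST(A)={a}  FIRST(B)={a}

FIRST(S) = ["a", "c"]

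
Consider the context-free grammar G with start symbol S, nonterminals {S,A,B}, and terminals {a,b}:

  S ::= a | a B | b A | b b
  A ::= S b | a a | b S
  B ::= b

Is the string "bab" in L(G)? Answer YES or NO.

Convert to CNF:
  S -> T0 A | T0 T0 | T1 B | a
  A -> S T0 | T0 S | T1 T1
  B -> b
  T0 -> b
  T1 -> a

CYK table (by increasing span):
  cell(0,0) b: {B,T0}  orig:{B}
  cell(1,1) a: {S,T1}  orig:{S}
  cell(2,2) b: {B,T0}  orig:{B}
  cell(0,1) ba: {A}
  cell(1,2) ab: {A,S}
  cell(0,2) bab: {A,S}

S ∈ T[0,2] ⇒ YES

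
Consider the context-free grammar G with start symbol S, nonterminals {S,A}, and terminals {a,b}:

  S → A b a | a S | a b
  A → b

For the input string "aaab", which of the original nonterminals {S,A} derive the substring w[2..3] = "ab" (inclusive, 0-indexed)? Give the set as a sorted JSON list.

CNF form of G:
  S -> A X2 | T1 S | T1 T0
  A -> b
  T0 -> b
  T1 -> a
  X2 -> T0 T1

Fill CYK table bottom-up, restricted to cells inside w[2..3]:
  [2..2]={T1}  "a"  orig:{}
  [3..3]={A,T0}  "b"  orig:{A}
  [2..3]={S}  "ab"

Original NTs in T[2,3] deriving "ab": ["S"]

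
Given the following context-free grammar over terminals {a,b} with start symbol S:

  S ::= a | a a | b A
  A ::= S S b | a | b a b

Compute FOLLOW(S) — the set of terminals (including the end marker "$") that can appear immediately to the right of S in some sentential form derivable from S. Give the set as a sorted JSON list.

Compute FIRST by fixpoint:
iter 1:
  A via A→a: +{a}
  A via A→b a b: +{b}
  S via S→a: +{a}
  S via S→b A: +{b}
  FIRST[S]={a,b}  FIRST[A]={a,b}
iter 2: — fixpoint
  FIRST[S]={a,b}  FIRST[A]={a,b}

FOLLOW sets:
seed FOLLOW(S) with $
[1]
  A→S S b: FOLLOW(S) ⊇ FIRST(S) = {a,b}; new: +{a,b}
  S→b A: FOLLOW(A) ⊇ FOLLOW(S) ⊇ {$,a,b}; new: +{$,a,b}
  FOLLOW[S]={$,a,b}  FOLLOW[A]={$,a,b}
[2] done
  FOLLOW[S]={$,a,b}  FOLLOW[A]={$,a,b}

FOLLOW(S) = ["$", "a", "b"]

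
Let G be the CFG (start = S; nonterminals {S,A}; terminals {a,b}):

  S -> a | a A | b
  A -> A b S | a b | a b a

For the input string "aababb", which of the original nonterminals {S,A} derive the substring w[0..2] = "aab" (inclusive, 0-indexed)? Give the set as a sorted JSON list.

CNF form of G:
  S -> T1 A | a | b
  A -> A X2 | T1 T0 | T1 X3
  T0 -> b
  T1 -> a
  X2 -> T0 S
  X3 -> T0 T1

CYK fill (cells [i..j] with 0 ≤ i ≤ j ≤ 2 only):
  T[0,0] 'a' = {S,T1}  orig:{S}
  T[1,1] 'a' = {S,T1}  orig:{S}
  T[2,2] 'b' = {S,T0}  orig:{S}
  T[0,1] 'aa' = ∅
  T[1,2] 'ab' = {A}
  T[0,2] 'aab' = {S}

Original NTs in T[0,2] deriving "aab": ["S"]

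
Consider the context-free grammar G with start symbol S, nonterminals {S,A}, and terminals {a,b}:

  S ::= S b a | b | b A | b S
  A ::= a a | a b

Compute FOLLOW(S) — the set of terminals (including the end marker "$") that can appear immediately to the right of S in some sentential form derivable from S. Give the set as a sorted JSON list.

FIRST iteration:
pass 1:
  A via A→a a: +{a}
  S via S→b: +{b}
  FIRST(S)={b}  FIRST(A)={a}
pass 2: — fixpoint
  FIRST(S)={b}  FIRST(A)={a}

FOLLOW sets:
FOLLOW(S) := {$}
round 1:
  S→S b a: FOLLOW(S) ⊇ FIRST(b) = {b}; new: +{b}
  S→b A: FOLLOW(A) ⊇ FOLLOW(S) ⊇ {$,b}; new: +{$,b}
  FOLLOW[S]={$,b}  FOLLOW[A]={$,b}
round 2: — fixpoint
  FOLLOW[S]={$,b}  FOLLOW[A]={$,b}

FOLLOW(S) = ["$", "b"]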